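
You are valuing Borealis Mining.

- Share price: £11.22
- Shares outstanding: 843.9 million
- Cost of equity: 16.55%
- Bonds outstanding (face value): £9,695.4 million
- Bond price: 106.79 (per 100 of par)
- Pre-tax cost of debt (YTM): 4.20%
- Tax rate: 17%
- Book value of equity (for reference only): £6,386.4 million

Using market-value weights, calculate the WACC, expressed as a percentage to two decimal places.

Market value of equity E = 11.22 × 843.9m = 9468.558m. Market value of debt D = 9695.4m × 106.79/100 = 10353.71766m.
Total capital V = 9468.558 + 10353.71766 = 19822.27566.
Equity: weight = 9468.558/19822.27566 = 0.4777; cost = 16.55%.
Bonds outstanding: weight = 10353.71766/19822.27566 = 0.5223; after-tax cost = 4.2% × (1 − 17%) = 3.4860%.
WACC = 0.4777 × 16.5500% + 0.5223 × 3.4860% = 9.7263%.

9.73%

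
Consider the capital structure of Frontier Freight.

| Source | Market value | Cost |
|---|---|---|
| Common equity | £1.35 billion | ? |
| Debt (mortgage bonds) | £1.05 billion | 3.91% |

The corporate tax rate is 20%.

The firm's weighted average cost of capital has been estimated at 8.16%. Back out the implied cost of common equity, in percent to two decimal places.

12.07%

Total capital V = 1.35 + 1.05 = 2.4.
Equity weight = 1.35/2.4 = 0.5625.
Mortgage bonds weight = 1.05/2.4 = 0.4375.
Debt contribution = 0.4375 × 3.91% × (1 − 20%) = 1.3685%.
Required equity contribution = 8.16% − 1.3685% = 6.7915%.
Re = 6.7915% / 0.5625 = 12.0738%.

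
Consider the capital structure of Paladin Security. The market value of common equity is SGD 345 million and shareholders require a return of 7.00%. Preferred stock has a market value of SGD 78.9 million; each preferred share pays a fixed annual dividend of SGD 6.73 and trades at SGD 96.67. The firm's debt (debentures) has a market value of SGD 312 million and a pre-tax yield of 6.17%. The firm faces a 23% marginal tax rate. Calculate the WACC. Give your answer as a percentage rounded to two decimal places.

6.04%

Cost of preferred: Rp = 6.73 / 96.67 = 6.9618%.
Total capital V = 345 + 78.9 + 312 = 735.9.
Equity: weight = 345/735.9 = 0.4688; cost = 7%.
Preferred: weight = 78.9/735.9 = 0.1072; cost = 6.9618%.
Debentures: weight = 312/735.9 = 0.4240; after-tax cost = 6.17% × (1 − 23%) = 4.7509%.
WACC = 0.4688 × 7.0000% + 0.1072 × 6.9618% + 0.4240 × 4.7509% = 6.0424%.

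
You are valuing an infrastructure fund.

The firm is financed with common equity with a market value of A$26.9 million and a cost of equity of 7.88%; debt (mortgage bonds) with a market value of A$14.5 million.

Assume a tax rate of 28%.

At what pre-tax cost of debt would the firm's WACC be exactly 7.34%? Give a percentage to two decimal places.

Total capital V = 26.9 + 14.5 = 41.4.
Equity weight = 26.9/41.4 = 0.6498.
Mortgage bonds weight = 14.5/41.4 = 0.3502.
Equity contribution = 0.6498 × 7.88% = 5.1201%.
Remaining for debt = 7.34% − 5.1201% = 2.2199%.
Rd × (1 − 28%) × 0.3502 = 2.2199%  ⇒  Rd = 8.8031%.

8.80%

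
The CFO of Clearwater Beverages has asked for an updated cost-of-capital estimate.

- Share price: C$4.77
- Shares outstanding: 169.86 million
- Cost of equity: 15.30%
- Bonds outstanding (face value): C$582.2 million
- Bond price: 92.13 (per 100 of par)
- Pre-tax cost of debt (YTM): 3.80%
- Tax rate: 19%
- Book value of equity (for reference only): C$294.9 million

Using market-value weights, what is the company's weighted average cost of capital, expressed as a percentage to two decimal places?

10.43%

Market value of equity E = 4.77 × 169.86m = 810.2322m. Market value of debt D = 582.2m × 92.13/100 = 536.38086m.
Total capital V = 810.2322 + 536.38086 = 1346.61306.
Equity: weight = 810.2322/1346.61306 = 0.6017; cost = 15.3%.
Bonds outstanding: weight = 536.38086/1346.61306 = 0.3983; after-tax cost = 3.8% × (1 − 19%) = 3.0780%.
WACC = 0.6017 × 15.3000% + 0.3983 × 3.0780% = 10.4318%.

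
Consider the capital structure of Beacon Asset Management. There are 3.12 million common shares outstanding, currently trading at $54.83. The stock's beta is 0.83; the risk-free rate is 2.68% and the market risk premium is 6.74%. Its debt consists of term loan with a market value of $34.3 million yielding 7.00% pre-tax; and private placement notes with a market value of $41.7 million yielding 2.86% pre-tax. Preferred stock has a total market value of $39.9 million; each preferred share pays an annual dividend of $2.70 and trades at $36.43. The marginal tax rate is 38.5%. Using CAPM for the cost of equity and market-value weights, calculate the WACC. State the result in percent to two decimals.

Cost of equity via CAPM: Re = 2.68% + 0.83 × 6.74% = 8.2742%.
Cost of preferred: Rp = 2.7 / 36.43 = 7.4115%.
Market value of equity E = 54.83 × 3.12m = 171.0696m.
Total capital V = 171.0696 + 39.9 + 34.3 + 41.7 = 286.9696.
Equity: weight = 171.0696/286.9696 = 0.5961; cost = 8.2742%.
Preferred: weight = 39.9/286.9696 = 0.1390; cost = 7.4115%.
Term loan: weight = 34.3/286.9696 = 0.1195; after-tax cost = 7% × (1 − 38.5%) = 4.3050%.
Private placement notes: weight = 41.7/286.9696 = 0.1453; after-tax cost = 2.86% × (1 − 38.5%) = 1.7589%.
WACC = 0.5961 × 8.2742% + 0.1390 × 7.4115% + 0.1195 × 4.3050% + 0.1453 × 1.7589% = 6.7331%.

6.73%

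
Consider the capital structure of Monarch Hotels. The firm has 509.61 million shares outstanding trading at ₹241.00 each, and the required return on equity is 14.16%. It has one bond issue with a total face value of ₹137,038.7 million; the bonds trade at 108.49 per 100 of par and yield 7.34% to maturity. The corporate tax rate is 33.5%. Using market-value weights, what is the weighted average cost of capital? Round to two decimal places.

9.08%

Market value of equity E = 241.0 × 509.61m = 122816.01m. Market value of debt D = 137038.7m × 108.49/100 = 148673.28563m.
Total capital V = 122816.01 + 148673.28563 = 271489.29563.
Equity: weight = 122816.01/271489.29563 = 0.4524; cost = 14.16%.
Bonds outstanding: weight = 148673.28563/271489.29563 = 0.5476; after-tax cost = 7.34% × (1 − 33.5%) = 4.8811%.
WACC = 0.4524 × 14.1600% + 0.5476 × 4.8811% = 9.0787%.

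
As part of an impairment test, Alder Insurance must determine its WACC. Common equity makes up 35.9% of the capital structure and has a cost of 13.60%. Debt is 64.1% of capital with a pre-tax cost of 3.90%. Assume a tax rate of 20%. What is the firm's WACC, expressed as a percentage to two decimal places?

After-tax cost of debt = 3.9% × (1 − 20%) = 3.1200%.
WACC = 0.359 × 13.6000% + 0.641 × 3.1200% = 6.8823%.

6.88%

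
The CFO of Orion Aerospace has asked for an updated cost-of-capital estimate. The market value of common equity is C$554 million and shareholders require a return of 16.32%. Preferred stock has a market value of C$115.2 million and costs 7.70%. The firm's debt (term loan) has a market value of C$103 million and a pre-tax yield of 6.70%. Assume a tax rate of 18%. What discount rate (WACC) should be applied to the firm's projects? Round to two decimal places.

13.59%

Total capital V = 554 + 115.2 + 103 = 772.2.
Equity: weight = 554/772.2 = 0.7174; cost = 16.32%.
Preferred: weight = 115.2/772.2 = 0.1492; cost = 7.7%.
Term loan: weight = 103/772.2 = 0.1334; after-tax cost = 6.7% × (1 − 18%) = 5.4940%.
WACC = 0.7174 × 16.3200% + 0.1492 × 7.7000% + 0.1334 × 5.4940% = 13.5900%.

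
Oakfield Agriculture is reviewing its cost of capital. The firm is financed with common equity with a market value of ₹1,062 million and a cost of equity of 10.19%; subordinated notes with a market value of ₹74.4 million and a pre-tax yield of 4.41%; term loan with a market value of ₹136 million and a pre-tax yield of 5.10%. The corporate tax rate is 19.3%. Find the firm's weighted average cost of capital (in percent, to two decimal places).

9.15%

Total capital V = 1062 + 74.4 + 136 = 1272.4.
Equity: weight = 1062/1272.4 = 0.8346; cost = 10.19%.
Subordinated notes: weight = 74.4/1272.4 = 0.0585; after-tax cost = 4.41% × (1 − 19.3%) = 3.5589%.
Term loan: weight = 136/1272.4 = 0.1069; after-tax cost = 5.1% × (1 − 19.3%) = 4.1157%.
WACC = 0.8346 × 10.1900% + 0.0585 × 3.5589% + 0.1069 × 4.1157% = 9.1530%.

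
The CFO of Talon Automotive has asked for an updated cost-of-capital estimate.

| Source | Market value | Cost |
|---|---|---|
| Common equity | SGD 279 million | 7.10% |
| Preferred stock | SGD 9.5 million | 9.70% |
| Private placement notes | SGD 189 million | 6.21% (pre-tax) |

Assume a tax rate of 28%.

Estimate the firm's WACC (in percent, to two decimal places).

Total capital V = 279 + 9.5 + 189 = 477.5.
Equity: weight = 279/477.5 = 0.5843; cost = 7.1%.
Preferred: weight = 9.5/477.5 = 0.0199; cost = 9.7%.
Private placement notes: weight = 189/477.5 = 0.3958; after-tax cost = 6.21% × (1 − 28%) = 4.4712%.
WACC = 0.5843 × 7.1000% + 0.0199 × 9.7000% + 0.3958 × 4.4712% = 6.1112%.

6.11%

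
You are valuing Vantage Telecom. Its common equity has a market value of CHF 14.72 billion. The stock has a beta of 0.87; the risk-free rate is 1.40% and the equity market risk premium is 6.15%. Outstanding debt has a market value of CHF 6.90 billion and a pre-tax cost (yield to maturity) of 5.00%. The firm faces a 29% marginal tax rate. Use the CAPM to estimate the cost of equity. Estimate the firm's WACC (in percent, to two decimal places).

Cost of equity via CAPM: Re = 1.4% + 0.87 × 6.15% = 6.7505%.
Total capital V = 14.72 + 6.9 = 21.62.
Equity: weight = 14.72/21.62 = 0.6809; cost = 6.7505%.
Debt: weight = 6.9/21.62 = 0.3191; after-tax cost = 5% × (1 − 29%) = 3.5500%.
WACC = 0.6809 × 6.7505% + 0.3191 × 3.5500% = 5.7291%.

5.73%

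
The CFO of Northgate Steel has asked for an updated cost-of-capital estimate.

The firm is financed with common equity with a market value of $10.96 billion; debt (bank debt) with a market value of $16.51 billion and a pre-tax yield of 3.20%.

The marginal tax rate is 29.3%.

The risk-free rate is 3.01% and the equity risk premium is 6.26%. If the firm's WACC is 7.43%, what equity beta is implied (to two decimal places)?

Total capital V = 10.96 + 16.51 = 27.47.
Equity weight = 10.96/27.47 = 0.3990.
Bank debt weight = 16.51/27.47 = 0.6010.
Debt contribution = 0.6010 × 3.2% × (1 − 29.3%) = 1.3597%.
Required equity contribution = 7.43% − 1.3597% = 6.0703%  ⇒  Re = 15.2144%.
CAPM: 15.2144% = 3.01% + β × 6.26%  ⇒  β = 1.9496.

1.95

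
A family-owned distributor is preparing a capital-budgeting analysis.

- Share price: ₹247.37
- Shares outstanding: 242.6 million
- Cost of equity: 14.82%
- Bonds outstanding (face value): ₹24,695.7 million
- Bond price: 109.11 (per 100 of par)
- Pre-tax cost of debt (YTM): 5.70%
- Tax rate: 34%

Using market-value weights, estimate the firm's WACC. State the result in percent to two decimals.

Market value of equity E = 247.37 × 242.6m = 60011.962m. Market value of debt D = 24695.7m × 109.11/100 = 26945.47827m.
Total capital V = 60011.962 + 26945.47827 = 86957.44027.
Equity: weight = 60011.962/86957.44027 = 0.6901; cost = 14.82%.
Bonds outstanding: weight = 26945.47827/86957.44027 = 0.3099; after-tax cost = 5.7% × (1 − 34%) = 3.7620%.
WACC = 0.6901 × 14.8200% + 0.3099 × 3.7620% = 11.3935%.

11.39%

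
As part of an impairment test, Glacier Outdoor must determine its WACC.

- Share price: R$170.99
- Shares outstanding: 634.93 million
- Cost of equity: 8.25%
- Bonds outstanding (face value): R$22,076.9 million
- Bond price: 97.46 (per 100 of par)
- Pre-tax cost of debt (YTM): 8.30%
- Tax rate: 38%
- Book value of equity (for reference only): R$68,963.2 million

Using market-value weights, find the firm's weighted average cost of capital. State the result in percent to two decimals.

7.74%

Market value of equity E = 170.99 × 634.93m = 108566.6807m. Market value of debt D = 22076.9m × 97.46/100 = 21516.14674m.
Total capital V = 108566.6807 + 21516.14674 = 130082.82744.
Equity: weight = 108566.6807/130082.82744 = 0.8346; cost = 8.25%.
Bonds outstanding: weight = 21516.14674/130082.82744 = 0.1654; after-tax cost = 8.3% × (1 − 38%) = 5.1460%.
WACC = 0.8346 × 8.2500% + 0.1654 × 5.1460% = 7.7366%.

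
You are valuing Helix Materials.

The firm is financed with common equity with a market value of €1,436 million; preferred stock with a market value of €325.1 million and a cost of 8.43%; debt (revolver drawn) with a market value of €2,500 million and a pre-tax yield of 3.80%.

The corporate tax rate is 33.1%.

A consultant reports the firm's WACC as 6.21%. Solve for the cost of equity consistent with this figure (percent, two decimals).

Total capital V = 1436 + 325.1 + 2500 = 4261.1.
Equity weight = 1436/4261.1 = 0.3370.
Preferred weight = 325.1/4261.1 = 0.0763.
Revolver drawn weight = 2500/4261.1 = 0.5867.
Debt contribution = 0.5867 × 3.8% × (1 − 33.1%) = 1.4915%.
Preferred contribution = 0.0763 × 8.43% = 0.6432%.
Required equity contribution = 6.21% − 2.1347% = 4.0753%.
Re = 4.0753% / 0.3370 = 12.0929%.

12.09%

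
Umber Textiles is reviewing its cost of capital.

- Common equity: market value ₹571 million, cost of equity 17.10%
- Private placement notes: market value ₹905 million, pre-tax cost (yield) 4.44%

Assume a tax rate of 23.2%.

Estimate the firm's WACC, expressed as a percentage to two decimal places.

8.71%

Total capital V = 571 + 905 = 1476.
Equity: weight = 571/1476 = 0.3869; cost = 17.1%.
Private placement notes: weight = 905/1476 = 0.6131; after-tax cost = 4.44% × (1 − 23.2%) = 3.4099%.
WACC = 0.3869 × 17.1000% + 0.6131 × 3.4099% = 8.7060%.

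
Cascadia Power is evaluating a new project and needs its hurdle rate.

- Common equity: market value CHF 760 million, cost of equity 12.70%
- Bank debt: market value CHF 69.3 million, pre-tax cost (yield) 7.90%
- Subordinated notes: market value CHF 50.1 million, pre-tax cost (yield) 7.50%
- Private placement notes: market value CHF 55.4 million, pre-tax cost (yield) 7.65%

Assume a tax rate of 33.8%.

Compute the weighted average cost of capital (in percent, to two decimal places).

Total capital V = 760 + 69.3 + 50.1 + 55.4 = 934.8.
Equity: weight = 760/934.8 = 0.8130; cost = 12.7%.
Bank debt: weight = 69.3/934.8 = 0.0741; after-tax cost = 7.9% × (1 − 33.8%) = 5.2298%.
Subordinated notes: weight = 50.1/934.8 = 0.0536; after-tax cost = 7.5% × (1 − 33.8%) = 4.9650%.
Private placement notes: weight = 55.4/934.8 = 0.0593; after-tax cost = 7.65% × (1 − 33.8%) = 5.0643%.
WACC = 0.8130 × 12.7000% + 0.0741 × 5.2298% + 0.0536 × 4.9650% + 0.0593 × 5.0643% = 11.2791%.

11.28%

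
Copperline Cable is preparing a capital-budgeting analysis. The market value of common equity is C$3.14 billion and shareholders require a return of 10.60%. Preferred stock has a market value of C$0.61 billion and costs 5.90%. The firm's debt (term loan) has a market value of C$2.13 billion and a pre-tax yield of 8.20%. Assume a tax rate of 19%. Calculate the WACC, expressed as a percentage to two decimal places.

8.68%

Total capital V = 3.14 + 0.61 + 2.13 = 5.88.
Equity: weight = 3.14/5.88 = 0.5340; cost = 10.6%.
Preferred: weight = 0.61/5.88 = 0.1037; cost = 5.9%.
Term loan: weight = 2.13/5.88 = 0.3622; after-tax cost = 8.2% × (1 − 19%) = 6.6420%.
WACC = 0.5340 × 10.6000% + 0.1037 × 5.9000% + 0.3622 × 6.6420% = 8.6786%.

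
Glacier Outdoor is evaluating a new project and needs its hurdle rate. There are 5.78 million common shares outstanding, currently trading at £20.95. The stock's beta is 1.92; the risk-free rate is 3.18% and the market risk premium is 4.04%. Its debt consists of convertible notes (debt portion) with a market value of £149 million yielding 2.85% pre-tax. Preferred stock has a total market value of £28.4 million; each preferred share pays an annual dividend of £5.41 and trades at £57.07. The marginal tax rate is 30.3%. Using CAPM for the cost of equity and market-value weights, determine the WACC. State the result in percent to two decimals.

Cost of equity via CAPM: Re = 3.18% + 1.92 × 4.04% = 10.9368%.
Cost of preferred: Rp = 5.41 / 57.07 = 9.4796%.
Market value of equity E = 20.95 × 5.78m = 121.091m.
Total capital V = 121.091 + 28.4 + 149 = 298.491.
Equity: weight = 121.091/298.491 = 0.4057; cost = 10.9368%.
Preferred: weight = 28.4/298.491 = 0.0951; cost = 9.4796%.
Convertible notes (debt portion): weight = 149/298.491 = 0.4992; after-tax cost = 2.85% × (1 − 30.3%) = 1.9865%.
WACC = 0.4057 × 10.9368% + 0.0951 × 9.4796% + 0.4992 × 1.9865% = 6.3303%.

6.33%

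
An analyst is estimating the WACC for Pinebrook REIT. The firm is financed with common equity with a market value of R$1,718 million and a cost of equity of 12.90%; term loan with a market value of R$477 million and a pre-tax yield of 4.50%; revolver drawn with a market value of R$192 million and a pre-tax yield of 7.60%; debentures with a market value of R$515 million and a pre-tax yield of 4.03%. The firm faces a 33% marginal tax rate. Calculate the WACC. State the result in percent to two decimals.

8.95%

Total capital V = 1718 + 477 + 192 + 515 = 2902.
Equity: weight = 1718/2902 = 0.5920; cost = 12.9%.
Term loan: weight = 477/2902 = 0.1644; after-tax cost = 4.5% × (1 − 33%) = 3.0150%.
Revolver drawn: weight = 192/2902 = 0.0662; after-tax cost = 7.6% × (1 − 33%) = 5.0920%.
Debentures: weight = 515/2902 = 0.1775; after-tax cost = 4.03% × (1 − 33%) = 2.7001%.
WACC = 0.5920 × 12.9000% + 0.1644 × 3.0150% + 0.0662 × 5.0920% + 0.1775 × 2.7001% = 8.9485%.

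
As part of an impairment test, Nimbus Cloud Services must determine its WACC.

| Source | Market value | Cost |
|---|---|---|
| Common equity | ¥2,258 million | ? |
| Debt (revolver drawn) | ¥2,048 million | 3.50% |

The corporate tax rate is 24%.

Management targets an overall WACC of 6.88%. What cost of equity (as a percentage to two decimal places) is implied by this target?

Total capital V = 2258 + 2048 = 4306.
Equity weight = 2258/4306 = 0.5244.
Revolver drawn weight = 2048/4306 = 0.4756.
Debt contribution = 0.4756 × 3.5% × (1 − 24%) = 1.2651%.
Required equity contribution = 6.88% − 1.2651% = 5.6149%.
Re = 5.6149% / 0.5244 = 10.7075%.

10.71%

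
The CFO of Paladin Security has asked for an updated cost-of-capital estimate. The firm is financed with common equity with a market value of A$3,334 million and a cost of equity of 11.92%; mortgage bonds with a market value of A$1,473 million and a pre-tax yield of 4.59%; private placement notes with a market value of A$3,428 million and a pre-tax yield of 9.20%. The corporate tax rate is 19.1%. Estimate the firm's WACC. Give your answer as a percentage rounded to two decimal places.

Total capital V = 3334 + 1473 + 3428 = 8235.
Equity: weight = 3334/8235 = 0.4049; cost = 11.92%.
Mortgage bonds: weight = 1473/8235 = 0.1789; after-tax cost = 4.59% × (1 − 19.1%) = 3.7133%.
Private placement notes: weight = 3428/8235 = 0.4163; after-tax cost = 9.2% × (1 − 19.1%) = 7.4428%.
WACC = 0.4049 × 11.9200% + 0.1789 × 3.7133% + 0.4163 × 7.4428% = 8.5883%.

8.59%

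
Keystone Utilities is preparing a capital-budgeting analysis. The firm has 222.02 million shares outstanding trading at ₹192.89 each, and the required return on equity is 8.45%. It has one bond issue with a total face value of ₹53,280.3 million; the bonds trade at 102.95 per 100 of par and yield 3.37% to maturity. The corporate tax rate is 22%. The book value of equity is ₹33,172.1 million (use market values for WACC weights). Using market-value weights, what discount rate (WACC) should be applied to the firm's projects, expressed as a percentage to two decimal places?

Market value of equity E = 192.89 × 222.02m = 42825.4378m. Market value of debt D = 53280.3m × 102.95/100 = 54852.06885m.
Total capital V = 42825.4378 + 54852.06885 = 97677.50665.
Equity: weight = 42825.4378/97677.50665 = 0.4384; cost = 8.45%.
Bonds outstanding: weight = 54852.06885/97677.50665 = 0.5616; after-tax cost = 3.37% × (1 − 22%) = 2.6286%.
WACC = 0.4384 × 8.4500% + 0.5616 × 2.6286% = 5.1809%.

5.18%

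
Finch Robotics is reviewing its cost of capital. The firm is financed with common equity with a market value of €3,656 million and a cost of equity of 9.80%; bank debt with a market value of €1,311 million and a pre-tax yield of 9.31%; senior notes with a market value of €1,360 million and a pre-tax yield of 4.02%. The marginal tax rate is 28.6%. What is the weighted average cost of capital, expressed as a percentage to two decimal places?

7.66%

Total capital V = 3656 + 1311 + 1360 = 6327.
Equity: weight = 3656/6327 = 0.5778; cost = 9.8%.
Bank debt: weight = 1311/6327 = 0.2072; after-tax cost = 9.31% × (1 − 28.6%) = 6.6473%.
Senior notes: weight = 1360/6327 = 0.2150; after-tax cost = 4.02% × (1 − 28.6%) = 2.8703%.
WACC = 0.5778 × 9.8000% + 0.2072 × 6.6473% + 0.2150 × 2.8703% = 7.6572%.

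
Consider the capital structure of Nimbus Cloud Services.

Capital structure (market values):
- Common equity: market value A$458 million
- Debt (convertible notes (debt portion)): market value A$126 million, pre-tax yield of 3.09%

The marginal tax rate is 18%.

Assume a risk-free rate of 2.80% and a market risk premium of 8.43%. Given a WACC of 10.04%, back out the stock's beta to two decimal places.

Total capital V = 458 + 126 = 584.
Equity weight = 458/584 = 0.7842.
Convertible notes (debt portion) weight = 126/584 = 0.2158.
Debt contribution = 0.2158 × 3.09% × (1 − 18%) = 0.5467%.
Required equity contribution = 10.04% − 0.5467% = 9.4933%  ⇒  Re = 12.1050%.
CAPM: 12.1050% = 2.8% + β × 8.43%  ⇒  β = 1.1038.

1.10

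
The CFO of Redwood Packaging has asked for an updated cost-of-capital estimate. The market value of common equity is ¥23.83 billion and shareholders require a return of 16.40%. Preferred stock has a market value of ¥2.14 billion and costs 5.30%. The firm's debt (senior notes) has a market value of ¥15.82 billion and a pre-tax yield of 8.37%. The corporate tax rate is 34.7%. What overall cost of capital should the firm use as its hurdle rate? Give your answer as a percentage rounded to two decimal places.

11.69%

Total capital V = 23.83 + 2.14 + 15.82 = 41.79.
Equity: weight = 23.83/41.79 = 0.5702; cost = 16.4%.
Preferred: weight = 2.14/41.79 = 0.0512; cost = 5.3%.
Senior notes: weight = 15.82/41.79 = 0.3786; after-tax cost = 8.37% × (1 − 34.7%) = 5.4656%.
WACC = 0.5702 × 16.4000% + 0.0512 × 5.3000% + 0.3786 × 5.4656% = 11.6923%.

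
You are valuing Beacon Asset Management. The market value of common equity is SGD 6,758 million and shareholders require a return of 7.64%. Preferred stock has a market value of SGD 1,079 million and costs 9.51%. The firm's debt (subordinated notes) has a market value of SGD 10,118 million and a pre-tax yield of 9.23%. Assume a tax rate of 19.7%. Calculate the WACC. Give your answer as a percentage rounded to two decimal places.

Total capital V = 6758 + 1079 + 10118 = 17955.
Equity: weight = 6758/17955 = 0.3764; cost = 7.64%.
Preferred: weight = 1079/17955 = 0.0601; cost = 9.51%.
Subordinated notes: weight = 10118/17955 = 0.5635; after-tax cost = 9.23% × (1 − 19.7%) = 7.4117%.
WACC = 0.3764 × 7.6400% + 0.0601 × 9.5100% + 0.5635 × 7.4117% = 7.6237%.

7.62%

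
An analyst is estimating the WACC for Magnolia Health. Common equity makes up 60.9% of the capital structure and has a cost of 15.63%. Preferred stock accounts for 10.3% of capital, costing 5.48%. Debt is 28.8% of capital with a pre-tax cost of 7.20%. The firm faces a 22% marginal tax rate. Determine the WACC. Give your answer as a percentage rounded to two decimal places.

After-tax cost of debt = 7.2% × (1 − 22%) = 5.6160%.
WACC = 0.609 × 15.6300% + 0.103 × 5.4800% + 0.288 × 5.6160% = 11.7005%.

11.70%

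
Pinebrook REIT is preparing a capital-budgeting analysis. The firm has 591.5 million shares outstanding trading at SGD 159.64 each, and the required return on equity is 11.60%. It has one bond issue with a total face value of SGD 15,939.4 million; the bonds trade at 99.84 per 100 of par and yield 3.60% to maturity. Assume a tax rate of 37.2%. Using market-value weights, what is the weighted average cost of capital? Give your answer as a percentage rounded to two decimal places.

10.25%

Market value of equity E = 159.64 × 591.5m = 94427.06m. Market value of debt D = 15939.4m × 99.84/100 = 15913.89696m.
Total capital V = 94427.06 + 15913.89696 = 110340.95696.
Equity: weight = 94427.06/110340.95696 = 0.8558; cost = 11.6%.
Bonds outstanding: weight = 15913.89696/110340.95696 = 0.1442; after-tax cost = 3.6% × (1 − 37.2%) = 2.2608%.
WACC = 0.8558 × 11.6000% + 0.1442 × 2.2608% = 10.2531%.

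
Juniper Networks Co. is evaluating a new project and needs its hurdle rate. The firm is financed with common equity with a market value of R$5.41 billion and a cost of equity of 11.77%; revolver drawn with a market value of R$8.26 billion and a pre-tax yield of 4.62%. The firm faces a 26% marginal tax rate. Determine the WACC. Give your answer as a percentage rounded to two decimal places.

Total capital V = 5.41 + 8.26 = 13.67.
Equity: weight = 5.41/13.67 = 0.3958; cost = 11.77%.
Revolver drawn: weight = 8.26/13.67 = 0.6042; after-tax cost = 4.62% × (1 − 26%) = 3.4188%.
WACC = 0.3958 × 11.7700% + 0.6042 × 3.4188% = 6.7238%.

6.72%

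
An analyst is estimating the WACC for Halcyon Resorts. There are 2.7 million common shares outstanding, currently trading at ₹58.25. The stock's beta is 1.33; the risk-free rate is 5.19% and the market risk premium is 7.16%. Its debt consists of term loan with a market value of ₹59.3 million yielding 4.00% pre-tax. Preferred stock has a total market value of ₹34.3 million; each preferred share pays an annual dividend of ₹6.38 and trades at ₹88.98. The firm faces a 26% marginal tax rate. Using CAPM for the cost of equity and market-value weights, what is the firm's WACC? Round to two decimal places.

Cost of equity via CAPM: Re = 5.19% + 1.33 × 7.16% = 14.7128%.
Cost of preferred: Rp = 6.38 / 88.98 = 7.1702%.
Market value of equity E = 58.25 × 2.7m = 157.275m.
Total capital V = 157.275 + 34.3 + 59.3 = 250.875.
Equity: weight = 157.275/250.875 = 0.6269; cost = 14.7128%.
Preferred: weight = 34.3/250.875 = 0.1367; cost = 7.1702%.
Term loan: weight = 59.3/250.875 = 0.2364; after-tax cost = 4% × (1 − 26%) = 2.9600%.
WACC = 0.6269 × 14.7128% + 0.1367 × 7.1702% + 0.2364 × 2.9600% = 10.9035%.

10.90%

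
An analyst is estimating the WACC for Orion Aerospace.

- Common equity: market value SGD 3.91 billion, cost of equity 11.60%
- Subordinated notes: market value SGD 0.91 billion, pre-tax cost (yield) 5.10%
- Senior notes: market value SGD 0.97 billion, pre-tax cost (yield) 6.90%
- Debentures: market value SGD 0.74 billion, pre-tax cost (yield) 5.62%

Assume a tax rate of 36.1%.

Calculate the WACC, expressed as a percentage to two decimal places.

Total capital V = 3.91 + 0.91 + 0.97 + 0.74 = 6.53.
Equity: weight = 3.91/6.53 = 0.5988; cost = 11.6%.
Subordinated notes: weight = 0.91/6.53 = 0.1394; after-tax cost = 5.1% × (1 − 36.1%) = 3.2589%.
Senior notes: weight = 0.97/6.53 = 0.1485; after-tax cost = 6.9% × (1 − 36.1%) = 4.4091%.
Debentures: weight = 0.74/6.53 = 0.1133; after-tax cost = 5.62% × (1 − 36.1%) = 3.5912%.
WACC = 0.5988 × 11.6000% + 0.1394 × 3.2589% + 0.1485 × 4.4091% + 0.1133 × 3.5912% = 8.4619%.

8.46%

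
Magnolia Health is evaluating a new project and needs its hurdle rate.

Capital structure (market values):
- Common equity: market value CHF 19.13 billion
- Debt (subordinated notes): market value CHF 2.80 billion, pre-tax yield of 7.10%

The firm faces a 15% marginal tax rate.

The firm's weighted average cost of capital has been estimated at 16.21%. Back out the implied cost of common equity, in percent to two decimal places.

17.70%

Total capital V = 19.13 + 2.8 = 21.93.
Equity weight = 19.13/21.93 = 0.8723.
Subordinated notes weight = 2.8/21.93 = 0.1277.
Debt contribution = 0.1277 × 7.1% × (1 − 15%) = 0.7705%.
Required equity contribution = 16.21% − 0.7705% = 15.4395%.
Re = 15.4395% / 0.8723 = 17.6993%.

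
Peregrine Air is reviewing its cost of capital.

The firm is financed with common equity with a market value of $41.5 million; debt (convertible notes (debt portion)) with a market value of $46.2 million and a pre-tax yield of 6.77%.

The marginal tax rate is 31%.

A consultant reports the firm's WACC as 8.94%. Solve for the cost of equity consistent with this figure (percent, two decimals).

13.69%

Total capital V = 41.5 + 46.2 = 87.7.
Equity weight = 41.5/87.7 = 0.4732.
Convertible notes (debt portion) weight = 46.2/87.7 = 0.5268.
Debt contribution = 0.5268 × 6.77% × (1 − 31%) = 2.4608%.
Required equity contribution = 8.94% − 2.4608% = 6.4792%.
Re = 6.4792% / 0.4732 = 13.6921%.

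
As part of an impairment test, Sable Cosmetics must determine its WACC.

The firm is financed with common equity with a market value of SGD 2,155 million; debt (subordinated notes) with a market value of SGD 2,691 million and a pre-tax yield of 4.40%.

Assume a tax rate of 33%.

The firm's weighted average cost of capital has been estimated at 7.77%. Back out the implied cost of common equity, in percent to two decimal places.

Total capital V = 2155 + 2691 = 4846.
Equity weight = 2155/4846 = 0.4447.
Subordinated notes weight = 2691/4846 = 0.5553.
Debt contribution = 0.5553 × 4.4% × (1 − 33%) = 1.6370%.
Required equity contribution = 7.77% − 1.6370% = 6.1330%.
Re = 6.1330% / 0.4447 = 13.7913%.

13.79%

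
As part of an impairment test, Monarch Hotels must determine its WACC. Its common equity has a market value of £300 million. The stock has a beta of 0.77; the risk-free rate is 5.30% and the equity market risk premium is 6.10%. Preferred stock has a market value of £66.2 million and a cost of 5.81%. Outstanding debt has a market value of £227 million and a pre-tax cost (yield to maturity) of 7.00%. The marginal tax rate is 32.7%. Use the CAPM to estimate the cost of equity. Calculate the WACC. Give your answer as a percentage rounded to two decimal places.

7.51%

Cost of equity via CAPM: Re = 5.3% + 0.77 × 6.1% = 9.9970%.
Total capital V = 300 + 66.2 + 227 = 593.2.
Equity: weight = 300/593.2 = 0.5057; cost = 9.997%.
Preferred: weight = 66.2/593.2 = 0.1116; cost = 5.81%.
Debt: weight = 227/593.2 = 0.3827; after-tax cost = 7% × (1 − 32.7%) = 4.7110%.
WACC = 0.5057 × 9.9970% + 0.1116 × 5.8100% + 0.3827 × 4.7110% = 7.5069%.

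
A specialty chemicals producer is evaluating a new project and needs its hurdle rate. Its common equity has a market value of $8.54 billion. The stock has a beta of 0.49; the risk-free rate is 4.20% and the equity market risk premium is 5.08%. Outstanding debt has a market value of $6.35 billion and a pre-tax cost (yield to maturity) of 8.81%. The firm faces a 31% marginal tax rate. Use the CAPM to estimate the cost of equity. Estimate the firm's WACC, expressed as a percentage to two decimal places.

Cost of equity via CAPM: Re = 4.2% + 0.49 × 5.08% = 6.6892%.
Total capital V = 8.54 + 6.35 = 14.89.
Equity: weight = 8.54/14.89 = 0.5735; cost = 6.6892%.
Debt: weight = 6.35/14.89 = 0.4265; after-tax cost = 8.81% × (1 − 31%) = 6.0789%.
WACC = 0.5735 × 6.6892% + 0.4265 × 6.0789% = 6.4289%.

6.43%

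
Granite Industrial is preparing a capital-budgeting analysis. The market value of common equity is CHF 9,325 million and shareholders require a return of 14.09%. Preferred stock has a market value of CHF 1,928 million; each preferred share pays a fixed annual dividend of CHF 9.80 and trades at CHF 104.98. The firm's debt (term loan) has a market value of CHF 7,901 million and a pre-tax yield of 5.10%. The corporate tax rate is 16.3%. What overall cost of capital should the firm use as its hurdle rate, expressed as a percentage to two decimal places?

Cost of preferred: Rp = 9.8 / 104.98 = 9.3351%.
Total capital V = 9325 + 1928 + 7901 = 19154.
Equity: weight = 9325/19154 = 0.4868; cost = 14.09%.
Preferred: weight = 1928/19154 = 0.1007; cost = 9.3351%.
Term loan: weight = 7901/19154 = 0.4125; after-tax cost = 5.1% × (1 − 16.3%) = 4.2687%.
WACC = 0.4868 × 14.0900% + 0.1007 × 9.3351% + 0.4125 × 4.2687% = 9.5601%.

9.56%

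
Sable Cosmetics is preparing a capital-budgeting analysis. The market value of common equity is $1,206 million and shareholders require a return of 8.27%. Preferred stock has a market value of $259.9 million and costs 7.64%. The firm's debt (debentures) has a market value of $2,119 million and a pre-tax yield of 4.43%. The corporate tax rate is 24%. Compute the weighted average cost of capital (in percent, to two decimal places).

5.33%

Total capital V = 1206 + 259.9 + 2119 = 3584.9.
Equity: weight = 1206/3584.9 = 0.3364; cost = 8.27%.
Preferred: weight = 259.9/3584.9 = 0.0725; cost = 7.64%.
Debentures: weight = 2119/3584.9 = 0.5911; after-tax cost = 4.43% × (1 − 24%) = 3.3668%.
WACC = 0.3364 × 8.2700% + 0.0725 × 7.6400% + 0.5911 × 3.3668% = 5.3261%.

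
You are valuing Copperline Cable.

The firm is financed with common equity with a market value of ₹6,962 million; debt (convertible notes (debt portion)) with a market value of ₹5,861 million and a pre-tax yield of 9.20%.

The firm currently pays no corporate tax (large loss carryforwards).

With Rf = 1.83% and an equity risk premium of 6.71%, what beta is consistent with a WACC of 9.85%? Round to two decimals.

Total capital V = 6962 + 5861 = 12823.
Equity weight = 6962/12823 = 0.5429.
Convertible notes (debt portion) weight = 5861/12823 = 0.4571.
Debt contribution = 0.4571 × 9.2% × (1 − 0%) = 4.2050%.
Required equity contribution = 9.85% − 4.2050% = 5.6450%  ⇒  Re = 10.3972%.
CAPM: 10.3972% = 1.83% + β × 6.71%  ⇒  β = 1.2768.

1.28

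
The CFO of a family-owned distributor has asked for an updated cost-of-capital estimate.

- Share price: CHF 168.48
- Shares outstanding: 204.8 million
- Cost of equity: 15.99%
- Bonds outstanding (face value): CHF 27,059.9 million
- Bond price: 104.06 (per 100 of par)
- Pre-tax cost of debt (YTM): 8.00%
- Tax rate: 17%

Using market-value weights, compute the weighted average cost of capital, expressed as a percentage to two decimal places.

Market value of equity E = 168.48 × 204.8m = 34504.704m. Market value of debt D = 27059.9m × 104.06/100 = 28158.53194m.
Total capital V = 34504.704 + 28158.53194 = 62663.23594.
Equity: weight = 34504.704/62663.23594 = 0.5506; cost = 15.99%.
Bonds outstanding: weight = 28158.53194/62663.23594 = 0.4494; after-tax cost = 8% × (1 − 17%) = 6.6400%.
WACC = 0.5506 × 15.9900% + 0.4494 × 6.6400% = 11.7885%.

11.79%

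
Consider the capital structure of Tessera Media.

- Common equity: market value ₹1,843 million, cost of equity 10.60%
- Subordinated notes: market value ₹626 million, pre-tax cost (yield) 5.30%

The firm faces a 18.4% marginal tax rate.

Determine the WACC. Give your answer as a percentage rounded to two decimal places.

Total capital V = 1843 + 626 = 2469.
Equity: weight = 1843/2469 = 0.7465; cost = 10.6%.
Subordinated notes: weight = 626/2469 = 0.2535; after-tax cost = 5.3% × (1 − 18.4%) = 4.3248%.
WACC = 0.7465 × 10.6000% + 0.2535 × 4.3248% = 9.0090%.

9.01%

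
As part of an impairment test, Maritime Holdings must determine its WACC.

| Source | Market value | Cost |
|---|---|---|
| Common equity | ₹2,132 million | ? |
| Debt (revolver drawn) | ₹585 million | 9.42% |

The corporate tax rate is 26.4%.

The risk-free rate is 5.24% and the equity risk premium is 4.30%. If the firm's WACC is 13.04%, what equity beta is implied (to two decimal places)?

Total capital V = 2132 + 585 = 2717.
Equity weight = 2132/2717 = 0.7847.
Revolver drawn weight = 585/2717 = 0.2153.
Debt contribution = 0.2153 × 9.42% × (1 − 26.4%) = 1.4928%.
Required equity contribution = 13.04% − 1.4928% = 11.5472%  ⇒  Re = 14.7157%.
CAPM: 14.7157% = 5.24% + β × 4.3%  ⇒  β = 2.2036.

2.20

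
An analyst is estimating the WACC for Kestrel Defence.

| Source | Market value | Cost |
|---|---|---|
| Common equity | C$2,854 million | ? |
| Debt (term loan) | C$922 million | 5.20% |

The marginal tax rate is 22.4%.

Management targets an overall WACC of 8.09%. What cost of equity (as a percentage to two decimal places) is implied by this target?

9.40%

Total capital V = 2854 + 922 = 3776.
Equity weight = 2854/3776 = 0.7558.
Term loan weight = 922/3776 = 0.2442.
Debt contribution = 0.2442 × 5.2% × (1 − 22.4%) = 0.9853%.
Required equity contribution = 8.09% − 0.9853% = 7.1047%.
Re = 7.1047% / 0.7558 = 9.3999%.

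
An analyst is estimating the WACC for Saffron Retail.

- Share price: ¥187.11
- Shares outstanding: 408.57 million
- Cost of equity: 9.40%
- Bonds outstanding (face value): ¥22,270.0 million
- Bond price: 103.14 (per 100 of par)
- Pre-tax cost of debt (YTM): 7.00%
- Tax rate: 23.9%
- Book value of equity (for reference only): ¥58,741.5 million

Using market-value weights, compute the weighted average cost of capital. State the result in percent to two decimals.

Market value of equity E = 187.11 × 408.57m = 76447.5327m. Market value of debt D = 22270m × 103.14/100 = 22969.278m.
Total capital V = 76447.5327 + 22969.278 = 99416.8107.
Equity: weight = 76447.5327/99416.8107 = 0.7690; cost = 9.4%.
Bonds outstanding: weight = 22969.278/99416.8107 = 0.2310; after-tax cost = 7% × (1 − 23.9%) = 5.3270%.
WACC = 0.7690 × 9.4000% + 0.2310 × 5.3270% = 8.4590%.

8.46%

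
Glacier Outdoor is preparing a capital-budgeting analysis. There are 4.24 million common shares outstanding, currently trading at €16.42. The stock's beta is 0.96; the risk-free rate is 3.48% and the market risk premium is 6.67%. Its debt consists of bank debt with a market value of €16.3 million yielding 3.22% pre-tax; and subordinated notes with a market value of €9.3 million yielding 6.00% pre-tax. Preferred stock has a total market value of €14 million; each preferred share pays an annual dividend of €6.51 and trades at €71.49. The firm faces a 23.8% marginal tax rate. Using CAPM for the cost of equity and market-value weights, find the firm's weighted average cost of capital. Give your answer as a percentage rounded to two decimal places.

8.22%

Cost of equity via CAPM: Re = 3.48% + 0.96 × 6.67% = 9.8832%.
Cost of preferred: Rp = 6.51 / 71.49 = 9.1062%.
Market value of equity E = 16.42 × 4.24m = 69.6208m.
Total capital V = 69.6208 + 14 + 16.3 + 9.3 = 109.2208.
Equity: weight = 69.6208/109.2208 = 0.6374; cost = 9.8832%.
Preferred: weight = 14/109.2208 = 0.1282; cost = 9.1062%.
Bank debt: weight = 16.3/109.2208 = 0.1492; after-tax cost = 3.22% × (1 − 23.8%) = 2.4536%.
Subordinated notes: weight = 9.3/109.2208 = 0.0851; after-tax cost = 6% × (1 − 23.8%) = 4.5720%.
WACC = 0.6374 × 9.8832% + 0.1282 × 9.1062% + 0.1492 × 2.4536% + 0.0851 × 4.5720% = 8.2226%.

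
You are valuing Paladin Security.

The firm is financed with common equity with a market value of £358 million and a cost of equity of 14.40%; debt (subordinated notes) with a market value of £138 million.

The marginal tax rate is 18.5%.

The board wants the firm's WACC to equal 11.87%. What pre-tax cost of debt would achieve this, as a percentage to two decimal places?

Total capital V = 358 + 138 = 496.
Equity weight = 358/496 = 0.7218.
Subordinated notes weight = 138/496 = 0.2782.
Equity contribution = 0.7218 × 14.4% = 10.3935%.
Remaining for debt = 11.87% − 10.3935% = 1.4765%.
Rd × (1 − 18.5%) × 0.2782 = 1.4765%  ⇒  Rd = 6.5112%.

6.51%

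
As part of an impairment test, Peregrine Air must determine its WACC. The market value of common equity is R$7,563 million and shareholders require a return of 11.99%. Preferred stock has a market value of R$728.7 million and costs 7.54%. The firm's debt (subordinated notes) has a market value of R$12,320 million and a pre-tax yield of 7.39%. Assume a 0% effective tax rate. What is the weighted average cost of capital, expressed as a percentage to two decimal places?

Total capital V = 7563 + 728.7 + 12320 = 20611.7.
Equity: weight = 7563/20611.7 = 0.3669; cost = 11.99%.
Preferred: weight = 728.7/20611.7 = 0.0354; cost = 7.54%.
Subordinated notes: weight = 12320/20611.7 = 0.5977; after-tax cost = 7.39% × (1 − 0%) = 7.3900%.
WACC = 0.3669 × 11.9900% + 0.0354 × 7.5400% + 0.5977 × 7.3900% = 9.0832%.

9.08%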